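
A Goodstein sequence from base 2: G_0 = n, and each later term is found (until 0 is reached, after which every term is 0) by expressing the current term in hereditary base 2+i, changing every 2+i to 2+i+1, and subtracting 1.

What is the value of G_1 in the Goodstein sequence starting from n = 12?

107

base 2: 12 = 2^(2 + 1) + 2^2; at 3: 3^(3 + 1) + 3^3 = 108; next = 107
base 3: 107 = 3^(3 + 1) + 2·3^2 + 2·3 + 2; at 4: 4^(4 + 1) + 2·4^2 + 2·4 + 2 = 1066; next = 1065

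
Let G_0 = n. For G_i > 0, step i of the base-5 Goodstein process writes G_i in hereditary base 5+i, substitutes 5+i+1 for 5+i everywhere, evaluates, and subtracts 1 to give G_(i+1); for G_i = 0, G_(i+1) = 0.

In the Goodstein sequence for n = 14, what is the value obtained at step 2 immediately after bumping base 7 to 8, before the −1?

(0) 14|_5 = 2·5 + 4 ↦ 2·6 + 4|_6 = 16 ⇒ 15
(1) 15|_6 = 2·6 + 3 ↦ 2·7 + 3|_7 = 17 ⇒ 16

18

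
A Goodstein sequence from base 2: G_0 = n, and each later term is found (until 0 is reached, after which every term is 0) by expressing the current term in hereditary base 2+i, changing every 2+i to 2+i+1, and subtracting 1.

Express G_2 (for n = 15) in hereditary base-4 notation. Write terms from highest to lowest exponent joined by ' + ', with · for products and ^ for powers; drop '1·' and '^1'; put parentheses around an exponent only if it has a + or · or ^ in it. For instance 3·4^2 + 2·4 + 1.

(0) 15|_2 = 2^(2 + 1) + 2^2 + 2 + 1 ↦ 3^(3 + 1) + 3^3 + 3 + 1|_3 = 112 ⇒ 111
(1) 111|_3 = 3^(3 + 1) + 3^3 + 3 ↦ 4^(4 + 1) + 4^4 + 4|_4 = 1284 ⇒ 1283

4^(4 + 1) + 4^4 + 3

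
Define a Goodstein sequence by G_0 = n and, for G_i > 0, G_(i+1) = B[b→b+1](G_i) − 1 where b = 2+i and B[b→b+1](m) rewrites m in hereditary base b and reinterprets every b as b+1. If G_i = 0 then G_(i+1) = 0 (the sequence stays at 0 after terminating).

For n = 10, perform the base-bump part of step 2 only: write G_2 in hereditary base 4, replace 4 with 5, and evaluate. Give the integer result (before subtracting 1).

15626

10 —HB2→ 2^(2 + 1) + 2 —bump→ 3^(3 + 1) + 3 = 84 —(−1)→ 83
83 —HB3→ 3^(3 + 1) + 2 —bump→ 4^(4 + 1) + 2 = 1026 —(−1)→ 1025
1025 —HB4→ 4^(4 + 1) + 1 —bump→ 5^(5 + 1) + 1 = 15626 —(−1)→ 15625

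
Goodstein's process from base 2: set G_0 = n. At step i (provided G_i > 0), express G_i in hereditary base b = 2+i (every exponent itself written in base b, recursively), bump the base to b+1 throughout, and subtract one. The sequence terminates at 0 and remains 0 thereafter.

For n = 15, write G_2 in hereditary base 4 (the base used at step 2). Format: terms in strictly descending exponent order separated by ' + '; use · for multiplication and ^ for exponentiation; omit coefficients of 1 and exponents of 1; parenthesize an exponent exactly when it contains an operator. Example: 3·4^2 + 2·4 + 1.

G_0 = 15. HB_2(15) = 2^(2 + 1) + 2^2 + 2 + 1. Bump = 112. G_1 = 111.
G_1 = 111. HB_3(111) = 3^(3 + 1) + 3^3 + 3. Bump = 1284. G_2 = 1283.

4^(4 + 1) + 4^4 + 3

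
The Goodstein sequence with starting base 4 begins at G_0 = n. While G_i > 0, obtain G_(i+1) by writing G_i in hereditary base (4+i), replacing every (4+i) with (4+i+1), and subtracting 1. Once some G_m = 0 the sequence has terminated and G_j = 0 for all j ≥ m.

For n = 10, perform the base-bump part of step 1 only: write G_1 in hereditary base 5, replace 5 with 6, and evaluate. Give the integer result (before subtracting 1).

(0) 10|_4 = 2·4 + 2 ↦ 2·5 + 2|_5 = 12 ⇒ 11
(1) 11|_5 = 2·5 + 1 ↦ 2·6 + 1|_6 = 13 ⇒ 12

13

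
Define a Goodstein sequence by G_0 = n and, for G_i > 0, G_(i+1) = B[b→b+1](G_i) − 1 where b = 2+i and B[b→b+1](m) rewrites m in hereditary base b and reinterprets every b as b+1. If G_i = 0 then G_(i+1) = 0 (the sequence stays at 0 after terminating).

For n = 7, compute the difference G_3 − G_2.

2868

[0] 7 ≡ 2^2 + 2 + 1 (base 2). Lift 3: 31. −1: 30.
[1] 30 ≡ 3^3 + 3 (base 3). Lift 4: 260. −1: 259.
[2] 259 ≡ 4^4 + 3 (base 4). Lift 5: 3128. −1: 3127.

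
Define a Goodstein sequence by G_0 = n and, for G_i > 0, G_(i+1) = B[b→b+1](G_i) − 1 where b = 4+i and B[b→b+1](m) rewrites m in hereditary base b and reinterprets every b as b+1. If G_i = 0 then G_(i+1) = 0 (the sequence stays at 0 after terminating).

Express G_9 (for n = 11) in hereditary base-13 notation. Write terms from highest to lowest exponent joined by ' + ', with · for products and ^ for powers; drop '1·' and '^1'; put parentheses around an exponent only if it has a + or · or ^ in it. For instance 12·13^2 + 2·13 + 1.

[0] 11 ≡ 2·4 + 3 (base 4). Lift 5: 13. −1: 12.
[1] 12 ≡ 2·5 + 2 (base 5). Lift 6: 14. −1: 13.
[2] 13 ≡ 2·6 + 1 (base 6). Lift 7: 15. −1: 14.
[3] 14 ≡ 2·7 (base 7). Lift 8: 16. −1: 15.
[4] 15 ≡ 8 + 7 (base 8). Lift 9: 16. −1: 15.
[5] 15 ≡ 9 + 6 (base 9). Lift 10: 16. −1: 15.
[6] 15 ≡ 10 + 5 (base 10). Lift 11: 16. −1: 15.
[7] 15 ≡ 11 + 4 (base 11). Lift 12: 16. −1: 15.
[8] 15 ≡ 12 + 3 (base 12). Lift 13: 16. −1: 15.

13 + 2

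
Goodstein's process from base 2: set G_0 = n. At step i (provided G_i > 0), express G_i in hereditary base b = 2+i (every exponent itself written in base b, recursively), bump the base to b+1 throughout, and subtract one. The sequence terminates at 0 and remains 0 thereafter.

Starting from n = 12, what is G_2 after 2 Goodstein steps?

1065

step 0: 12 = 2^(2 + 1) + 2^2; sub 3 for 2: 3^(3 + 1) + 3^3; = 108; G_1 = 108−1 = 107
step 1: 107 = 3^(3 + 1) + 2·3^2 + 2·3 + 2; sub 4 for 3: 4^(4 + 1) + 2·4^2 + 2·4 + 2; = 1066; G_2 = 1066−1 = 1065
step 2: 1065 = 4^(4 + 1) + 2·4^2 + 2·4 + 1; sub 5 for 4: 5^(5 + 1) + 2·5^2 + 2·5 + 1; = 15686; G_3 = 15686−1 = 15685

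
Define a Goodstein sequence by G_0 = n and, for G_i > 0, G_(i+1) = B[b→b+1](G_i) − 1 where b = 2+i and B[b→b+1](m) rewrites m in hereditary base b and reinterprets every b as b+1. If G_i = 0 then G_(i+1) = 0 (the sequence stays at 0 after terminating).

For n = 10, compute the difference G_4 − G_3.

10 —HB2→ 2^(2 + 1) + 2 —bump→ 3^(3 + 1) + 3 = 84 —(−1)→ 83
83 —HB3→ 3^(3 + 1) + 2 —bump→ 4^(4 + 1) + 2 = 1026 —(−1)→ 1025
1025 —HB4→ 4^(4 + 1) + 1 —bump→ 5^(5 + 1) + 1 = 15626 —(−1)→ 15625
15625 —HB5→ 5^(5 + 1) —bump→ 6^(6 + 1) = 279936 —(−1)→ 279935

264310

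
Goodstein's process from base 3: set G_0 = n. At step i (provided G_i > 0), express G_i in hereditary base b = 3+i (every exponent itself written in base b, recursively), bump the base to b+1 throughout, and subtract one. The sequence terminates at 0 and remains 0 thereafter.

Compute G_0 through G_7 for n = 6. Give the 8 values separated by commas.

(0) 6|_3 = 2·3 ↦ 2·4|_4 = 8 ⇒ 7
(1) 7|_4 = 4 + 3 ↦ 5 + 3|_5 = 8 ⇒ 7
(2) 7|_5 = 5 + 2 ↦ 6 + 2|_6 = 8 ⇒ 7
(3) 7|_6 = 6 + 1 ↦ 7 + 1|_7 = 8 ⇒ 7
(4) 7|_7 = 7 ↦ 8|_8 = 8 ⇒ 7
(5) 7|_8 = 7 ↦ 7|_9 = 7 ⇒ 6
(6) 6|_9 = 6 ↦ 6|_10 = 6 ⇒ 5

6, 7, 7, 7, 7, 7, 6, 5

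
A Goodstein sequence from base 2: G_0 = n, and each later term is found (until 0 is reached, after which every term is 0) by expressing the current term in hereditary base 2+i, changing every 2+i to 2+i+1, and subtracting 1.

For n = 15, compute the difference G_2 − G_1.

G_0=15  [base 2] 2^(2 + 1) + 2^2 + 2 + 1  →[2↦3]→  3^(3 + 1) + 3^3 + 3 + 1 = 112  −1 ⇒ G_1=111
G_1=111  [base 3] 3^(3 + 1) + 3^3 + 3  →[3↦4]→  4^(4 + 1) + 4^4 + 4 = 1284  −1 ⇒ G_2=1283

1172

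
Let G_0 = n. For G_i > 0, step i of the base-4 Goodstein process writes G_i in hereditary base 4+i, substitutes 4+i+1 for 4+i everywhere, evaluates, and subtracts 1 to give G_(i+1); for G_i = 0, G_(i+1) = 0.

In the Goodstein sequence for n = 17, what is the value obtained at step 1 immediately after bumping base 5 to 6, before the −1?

36

G_0=17  [base 4] 4^2 + 1  →[4↦5]→  5^2 + 1 = 26  −1 ⇒ G_1=25
G_1=25  [base 5] 5^2  →[5↦6]→  6^2 = 36  −1 ⇒ G_2=35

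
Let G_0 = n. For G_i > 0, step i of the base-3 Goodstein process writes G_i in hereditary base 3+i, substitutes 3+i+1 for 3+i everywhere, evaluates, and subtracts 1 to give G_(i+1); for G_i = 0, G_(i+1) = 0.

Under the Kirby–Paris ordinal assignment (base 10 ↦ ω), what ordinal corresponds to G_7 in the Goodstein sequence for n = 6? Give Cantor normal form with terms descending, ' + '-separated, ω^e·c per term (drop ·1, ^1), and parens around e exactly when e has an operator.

G_0=6  [base 3] 2·3  →[3↦4]→  2·4 = 8  −1 ⇒ G_1=7
G_1=7  [base 4] 4 + 3  →[4↦5]→  5 + 3 = 8  −1 ⇒ G_2=7
G_2=7  [base 5] 5 + 2  →[5↦6]→  6 + 2 = 8  −1 ⇒ G_3=7
G_3=7  [base 6] 6 + 1  →[6↦7]→  7 + 1 = 8  −1 ⇒ G_4=7
G_4=7  [base 7] 7  →[7↦8]→  8 = 8  −1 ⇒ G_5=7
G_5=7  [base 8] 7  →[8↦9]→  7 = 7  −1 ⇒ G_6=6
G_6=6  [base 9] 6  →[9↦10]→  6 = 6  −1 ⇒ G_7=5

5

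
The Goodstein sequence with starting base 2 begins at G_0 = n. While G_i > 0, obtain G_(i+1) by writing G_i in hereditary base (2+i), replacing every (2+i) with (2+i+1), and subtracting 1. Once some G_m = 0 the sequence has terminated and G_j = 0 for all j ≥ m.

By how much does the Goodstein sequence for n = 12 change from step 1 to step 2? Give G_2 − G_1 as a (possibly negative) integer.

(0) 12|_2 = 2^(2 + 1) + 2^2 ↦ 3^(3 + 1) + 3^3|_3 = 108 ⇒ 107
(1) 107|_3 = 3^(3 + 1) + 2·3^2 + 2·3 + 2 ↦ 4^(4 + 1) + 2·4^2 + 2·4 + 2|_4 = 1066 ⇒ 1065

958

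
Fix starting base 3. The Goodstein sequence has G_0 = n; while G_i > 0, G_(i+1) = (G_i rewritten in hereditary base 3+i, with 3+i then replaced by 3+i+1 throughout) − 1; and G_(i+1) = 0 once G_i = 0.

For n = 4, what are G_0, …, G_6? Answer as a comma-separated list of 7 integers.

4, 4, 4, 3, 2, 1, 0

i=0: 4 = 3 + 1 (b=3); 3→4: 4 + 1 = 5; 5−1 = 4
i=1: 4 = 4 (b=4); 4→5: 5 = 5; 5−1 = 4
i=2: 4 = 4 (b=5); 5→6: 4 = 4; 4−1 = 3
i=3: 3 = 3 (b=6); 6→7: 3 = 3; 3−1 = 2
i=4: 2 = 2 (b=7); 7→8: 2 = 2; 2−1 = 1
i=5: 1 = 1 (b=8); 8→9: 1 = 1; 1−1 = 0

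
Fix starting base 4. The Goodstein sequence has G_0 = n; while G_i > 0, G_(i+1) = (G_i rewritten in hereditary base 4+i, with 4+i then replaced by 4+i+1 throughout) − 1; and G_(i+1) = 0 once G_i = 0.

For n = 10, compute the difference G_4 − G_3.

0

[0] 10 ≡ 2·4 + 2 (base 4). Lift 5: 12. −1: 11.
[1] 11 ≡ 2·5 + 1 (base 5). Lift 6: 13. −1: 12.
[2] 12 ≡ 2·6 (base 6). Lift 7: 14. −1: 13.
[3] 13 ≡ 7 + 6 (base 7). Lift 8: 14. −1: 13.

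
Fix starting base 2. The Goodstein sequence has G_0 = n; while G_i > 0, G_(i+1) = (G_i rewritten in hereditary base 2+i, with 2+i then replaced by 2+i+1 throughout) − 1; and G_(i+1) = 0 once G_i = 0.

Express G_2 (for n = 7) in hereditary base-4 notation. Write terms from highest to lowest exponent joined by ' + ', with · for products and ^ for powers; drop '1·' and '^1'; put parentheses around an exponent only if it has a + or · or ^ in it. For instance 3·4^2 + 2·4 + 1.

4^4 + 3

7 —HB2→ 2^2 + 2 + 1 —bump→ 3^3 + 3 + 1 = 31 —(−1)→ 30
30 —HB3→ 3^3 + 3 —bump→ 4^4 + 4 = 260 —(−1)→ 259
259 —HB4→ 4^4 + 3 —bump→ 5^5 + 3 = 3128 —(−1)→ 3127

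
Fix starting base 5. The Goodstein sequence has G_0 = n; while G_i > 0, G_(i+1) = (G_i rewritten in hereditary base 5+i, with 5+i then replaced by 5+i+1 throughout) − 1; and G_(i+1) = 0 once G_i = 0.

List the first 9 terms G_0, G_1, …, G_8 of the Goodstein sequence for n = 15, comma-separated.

15, 17, 18, 19, 20, 21, 22, 23, 23

base 5: 15 = 3·5; at 6: 3·6 = 18; next = 17
base 6: 17 = 2·6 + 5; at 7: 2·7 + 5 = 19; next = 18
base 7: 18 = 2·7 + 4; at 8: 2·8 + 4 = 20; next = 19
base 8: 19 = 2·8 + 3; at 9: 2·9 + 3 = 21; next = 20
base 9: 20 = 2·9 + 2; at 10: 2·10 + 2 = 22; next = 21
base 10: 21 = 2·10 + 1; at 11: 2·11 + 1 = 23; next = 22
base 11: 22 = 2·11; at 12: 2·12 = 24; next = 23
base 12: 23 = 12 + 11; at 13: 13 + 11 = 24; next = 23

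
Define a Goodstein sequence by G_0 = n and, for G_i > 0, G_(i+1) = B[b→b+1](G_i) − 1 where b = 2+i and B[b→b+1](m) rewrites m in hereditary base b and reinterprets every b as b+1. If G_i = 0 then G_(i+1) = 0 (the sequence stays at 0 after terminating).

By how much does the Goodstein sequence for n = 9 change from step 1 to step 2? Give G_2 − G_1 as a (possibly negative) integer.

942

i=0: 9 = 2^(2 + 1) + 1 (b=2); 2→3: 3^(3 + 1) + 1 = 82; 82−1 = 81
i=1: 81 = 3^(3 + 1) (b=3); 3→4: 4^(4 + 1) = 1024; 1024−1 = 1023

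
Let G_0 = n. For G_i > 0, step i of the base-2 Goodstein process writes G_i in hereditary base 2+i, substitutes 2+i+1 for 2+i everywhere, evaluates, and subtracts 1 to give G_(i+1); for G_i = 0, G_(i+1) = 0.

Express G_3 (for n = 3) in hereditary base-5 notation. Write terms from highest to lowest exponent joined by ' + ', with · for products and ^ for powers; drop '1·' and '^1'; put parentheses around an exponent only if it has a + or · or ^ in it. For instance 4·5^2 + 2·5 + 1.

2

i=0: 3 = 2 + 1 (b=2); 2→3: 3 + 1 = 4; 4−1 = 3
i=1: 3 = 3 (b=3); 3→4: 4 = 4; 4−1 = 3
i=2: 3 = 3 (b=4); 4→5: 3 = 3; 3−1 = 2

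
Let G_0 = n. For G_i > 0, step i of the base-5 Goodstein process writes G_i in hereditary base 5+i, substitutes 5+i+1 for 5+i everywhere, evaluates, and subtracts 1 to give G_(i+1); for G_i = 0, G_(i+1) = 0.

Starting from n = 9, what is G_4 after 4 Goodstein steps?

9

step 0: 9 = 5 + 4; sub 6 for 5: 6 + 4; = 10; G_1 = 10−1 = 9
step 1: 9 = 6 + 3; sub 7 for 6: 7 + 3; = 10; G_2 = 10−1 = 9
step 2: 9 = 7 + 2; sub 8 for 7: 8 + 2; = 10; G_3 = 10−1 = 9
step 3: 9 = 8 + 1; sub 9 for 8: 9 + 1; = 10; G_4 = 10−1 = 9
step 4: 9 = 9; sub 10 for 9: 10; = 10; G_5 = 10−1 = 9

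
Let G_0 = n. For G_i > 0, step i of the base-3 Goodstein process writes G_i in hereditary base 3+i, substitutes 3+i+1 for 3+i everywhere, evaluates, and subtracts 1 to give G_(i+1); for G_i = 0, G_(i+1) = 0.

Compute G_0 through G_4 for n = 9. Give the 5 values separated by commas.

[0] 9 ≡ 3^2 (base 3). Lift 4: 16. −1: 15.
[1] 15 ≡ 3·4 + 3 (base 4). Lift 5: 18. −1: 17.
[2] 17 ≡ 3·5 + 2 (base 5). Lift 6: 20. −1: 19.
[3] 19 ≡ 3·6 + 1 (base 6). Lift 7: 22. −1: 21.

9, 15, 17, 19, 21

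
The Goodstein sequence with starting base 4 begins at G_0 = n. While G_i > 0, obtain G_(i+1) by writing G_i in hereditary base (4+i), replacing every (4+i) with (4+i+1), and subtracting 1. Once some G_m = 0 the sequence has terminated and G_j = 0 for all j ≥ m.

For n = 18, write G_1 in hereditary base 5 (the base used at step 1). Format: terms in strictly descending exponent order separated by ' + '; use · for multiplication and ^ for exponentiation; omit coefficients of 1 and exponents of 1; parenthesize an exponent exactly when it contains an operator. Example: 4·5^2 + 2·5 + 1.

5^2 + 1

base 4: 18 = 4^2 + 2; at 5: 5^2 + 2 = 27; next = 26
base 5: 26 = 5^2 + 1; at 6: 6^2 + 1 = 37; next = 36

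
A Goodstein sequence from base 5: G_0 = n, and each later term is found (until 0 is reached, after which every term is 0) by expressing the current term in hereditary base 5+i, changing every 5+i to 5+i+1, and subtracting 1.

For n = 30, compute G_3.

G_0 = 30. HB_5(30) = 5^2 + 5. Bump = 42. G_1 = 41.
G_1 = 41. HB_6(41) = 6^2 + 5. Bump = 54. G_2 = 53.
G_2 = 53. HB_7(53) = 7^2 + 4. Bump = 68. G_3 = 67.

67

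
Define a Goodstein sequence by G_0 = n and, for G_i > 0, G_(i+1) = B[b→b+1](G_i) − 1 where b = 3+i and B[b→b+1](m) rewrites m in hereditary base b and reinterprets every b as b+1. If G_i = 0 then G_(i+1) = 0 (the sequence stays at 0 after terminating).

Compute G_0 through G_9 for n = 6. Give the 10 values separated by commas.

6, 7, 7, 7, 7, 7, 6, 5, 4, 3

6 —HB3→ 2·3 —bump→ 2·4 = 8 —(−1)→ 7
7 —HB4→ 4 + 3 —bump→ 5 + 3 = 8 —(−1)→ 7
7 —HB5→ 5 + 2 —bump→ 6 + 2 = 8 —(−1)→ 7
7 —HB6→ 6 + 1 —bump→ 7 + 1 = 8 —(−1)→ 7
7 —HB7→ 7 —bump→ 8 = 8 —(−1)→ 7
7 —HB8→ 7 —bump→ 7 = 7 —(−1)→ 6
6 —HB9→ 6 —bump→ 6 = 6 —(−1)→ 5
5 —HB10→ 5 —bump→ 5 = 5 —(−1)→ 4
4 —HB11→ 4 —bump→ 4 = 4 —(−1)→ 3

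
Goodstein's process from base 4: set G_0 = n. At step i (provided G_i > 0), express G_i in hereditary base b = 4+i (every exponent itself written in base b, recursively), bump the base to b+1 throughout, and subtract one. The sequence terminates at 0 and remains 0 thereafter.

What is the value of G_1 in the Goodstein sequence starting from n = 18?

(0) 18|_4 = 4^2 + 2 ↦ 5^2 + 2|_5 = 27 ⇒ 26
(1) 26|_5 = 5^2 + 1 ↦ 6^2 + 1|_6 = 37 ⇒ 36

26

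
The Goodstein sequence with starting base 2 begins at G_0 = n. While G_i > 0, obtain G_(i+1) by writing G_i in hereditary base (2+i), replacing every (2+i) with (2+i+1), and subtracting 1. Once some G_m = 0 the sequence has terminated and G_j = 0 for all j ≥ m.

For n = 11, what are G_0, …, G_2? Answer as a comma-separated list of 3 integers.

[0] 11 ≡ 2^(2 + 1) + 2 + 1 (base 2). Lift 3: 85. −1: 84.
[1] 84 ≡ 3^(3 + 1) + 3 (base 3). Lift 4: 1028. −1: 1027.

11, 84, 1027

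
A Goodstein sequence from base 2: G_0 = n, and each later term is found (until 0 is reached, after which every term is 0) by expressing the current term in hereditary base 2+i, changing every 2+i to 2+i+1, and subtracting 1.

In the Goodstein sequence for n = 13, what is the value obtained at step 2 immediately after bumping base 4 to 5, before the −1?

16093

step 0: 13 = 2^(2 + 1) + 2^2 + 1; sub 3 for 2: 3^(3 + 1) + 3^3 + 1; = 109; G_1 = 109−1 = 108
step 1: 108 = 3^(3 + 1) + 3^3; sub 4 for 3: 4^(4 + 1) + 4^4; = 1280; G_2 = 1280−1 = 1279
step 2: 1279 = 4^(4 + 1) + 3·4^3 + 3·4^2 + 3·4 + 3; sub 5 for 4: 5^(5 + 1) + 3·5^3 + 3·5^2 + 3·5 + 3; = 16093; G_3 = 16093−1 = 16092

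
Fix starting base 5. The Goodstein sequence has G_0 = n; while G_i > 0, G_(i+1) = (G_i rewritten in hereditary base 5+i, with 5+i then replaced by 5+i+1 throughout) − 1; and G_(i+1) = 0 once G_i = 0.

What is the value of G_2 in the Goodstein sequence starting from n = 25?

39

step 0: 25 = 5^2; sub 6 for 5: 6^2; = 36; G_1 = 36−1 = 35
step 1: 35 = 5·6 + 5; sub 7 for 6: 5·7 + 5; = 40; G_2 = 40−1 = 39
step 2: 39 = 5·7 + 4; sub 8 for 7: 5·8 + 4; = 44; G_3 = 44−1 = 43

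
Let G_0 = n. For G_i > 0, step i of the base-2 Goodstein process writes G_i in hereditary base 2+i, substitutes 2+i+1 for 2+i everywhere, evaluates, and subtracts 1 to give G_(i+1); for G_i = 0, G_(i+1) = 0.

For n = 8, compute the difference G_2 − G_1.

473

G_0=8  [base 2] 2^(2 + 1)  →[2↦3]→  3^(3 + 1) = 81  −1 ⇒ G_1=80
G_1=80  [base 3] 2·3^3 + 2·3^2 + 2·3 + 2  →[3↦4]→  2·4^4 + 2·4^2 + 2·4 + 2 = 554  −1 ⇒ G_2=553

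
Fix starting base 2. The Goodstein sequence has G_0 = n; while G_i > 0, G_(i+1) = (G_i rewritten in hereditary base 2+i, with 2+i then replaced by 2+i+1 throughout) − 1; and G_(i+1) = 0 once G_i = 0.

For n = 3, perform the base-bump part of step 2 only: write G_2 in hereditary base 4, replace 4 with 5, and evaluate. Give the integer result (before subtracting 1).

step 0: 3 = 2 + 1; sub 3 for 2: 3 + 1; = 4; G_1 = 4−1 = 3
step 1: 3 = 3; sub 4 for 3: 4; = 4; G_2 = 4−1 = 3
step 2: 3 = 3; sub 5 for 4: 3; = 3; G_3 = 3−1 = 2

3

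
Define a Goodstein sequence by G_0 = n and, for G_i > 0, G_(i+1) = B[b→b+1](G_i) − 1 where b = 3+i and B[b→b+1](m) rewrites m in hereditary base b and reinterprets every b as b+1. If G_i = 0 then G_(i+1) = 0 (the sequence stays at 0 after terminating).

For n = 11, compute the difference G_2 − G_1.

8

G_0=11  [base 3] 3^2 + 2  →[3↦4]→  4^2 + 2 = 18  −1 ⇒ G_1=17
G_1=17  [base 4] 4^2 + 1  →[4↦5]→  5^2 + 1 = 26  −1 ⇒ G_2=25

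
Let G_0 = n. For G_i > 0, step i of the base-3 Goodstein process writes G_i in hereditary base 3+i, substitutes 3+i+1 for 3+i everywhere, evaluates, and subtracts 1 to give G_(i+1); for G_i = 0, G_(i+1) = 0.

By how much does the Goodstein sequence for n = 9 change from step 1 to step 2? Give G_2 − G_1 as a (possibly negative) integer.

G_0=9  [base 3] 3^2  →[3↦4]→  4^2 = 16  −1 ⇒ G_1=15
G_1=15  [base 4] 3·4 + 3  →[4↦5]→  3·5 + 3 = 18  −1 ⇒ G_2=17

2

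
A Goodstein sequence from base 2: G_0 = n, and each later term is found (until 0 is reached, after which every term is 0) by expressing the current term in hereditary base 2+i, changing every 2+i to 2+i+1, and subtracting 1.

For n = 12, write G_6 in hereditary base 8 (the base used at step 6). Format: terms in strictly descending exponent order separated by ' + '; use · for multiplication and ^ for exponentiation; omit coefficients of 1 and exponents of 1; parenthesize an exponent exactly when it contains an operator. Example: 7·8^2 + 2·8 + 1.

step 0: 12 = 2^(2 + 1) + 2^2; sub 3 for 2: 3^(3 + 1) + 3^3; = 108; G_1 = 108−1 = 107
step 1: 107 = 3^(3 + 1) + 2·3^2 + 2·3 + 2; sub 4 for 3: 4^(4 + 1) + 2·4^2 + 2·4 + 2; = 1066; G_2 = 1066−1 = 1065
step 2: 1065 = 4^(4 + 1) + 2·4^2 + 2·4 + 1; sub 5 for 4: 5^(5 + 1) + 2·5^2 + 2·5 + 1; = 15686; G_3 = 15686−1 = 15685
step 3: 15685 = 5^(5 + 1) + 2·5^2 + 2·5; sub 6 for 5: 6^(6 + 1) + 2·6^2 + 2·6; = 280020; G_4 = 280020−1 = 280019
step 4: 280019 = 6^(6 + 1) + 2·6^2 + 6 + 5; sub 7 for 6: 7^(7 + 1) + 2·7^2 + 7 + 5; = 5764911; G_5 = 5764911−1 = 5764910
step 5: 5764910 = 7^(7 + 1) + 2·7^2 + 7 + 4; sub 8 for 7: 8^(8 + 1) + 2·8^2 + 8 + 4; = 134217868; G_6 = 134217868−1 = 134217867

8^(8 + 1) + 2·8^2 + 8 + 3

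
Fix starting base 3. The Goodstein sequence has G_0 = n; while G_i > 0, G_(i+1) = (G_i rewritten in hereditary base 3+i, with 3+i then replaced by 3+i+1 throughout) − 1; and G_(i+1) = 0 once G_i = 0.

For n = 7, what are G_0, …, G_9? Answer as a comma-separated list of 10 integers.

7, 8, 9, 9, 9, 9, 9, 9, 8, 7

(0) 7|_3 = 2·3 + 1 ↦ 2·4 + 1|_4 = 9 ⇒ 8
(1) 8|_4 = 2·4 ↦ 2·5|_5 = 10 ⇒ 9
(2) 9|_5 = 5 + 4 ↦ 6 + 4|_6 = 10 ⇒ 9
(3) 9|_6 = 6 + 3 ↦ 7 + 3|_7 = 10 ⇒ 9
(4) 9|_7 = 7 + 2 ↦ 8 + 2|_8 = 10 ⇒ 9
(5) 9|_8 = 8 + 1 ↦ 9 + 1|_9 = 10 ⇒ 9
(6) 9|_9 = 9 ↦ 10|_10 = 10 ⇒ 9
(7) 9|_10 = 9 ↦ 9|_11 = 9 ⇒ 8
(8) 8|_11 = 8 ↦ 8|_12 = 8 ⇒ 7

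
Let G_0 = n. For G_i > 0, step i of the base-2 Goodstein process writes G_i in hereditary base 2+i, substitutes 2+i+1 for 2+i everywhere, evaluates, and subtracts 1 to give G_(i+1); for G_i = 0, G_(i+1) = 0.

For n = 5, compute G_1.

27

[0] 5 ≡ 2^2 + 1 (base 2). Lift 3: 28. −1: 27.
[1] 27 ≡ 3^3 (base 3). Lift 4: 256. −1: 255.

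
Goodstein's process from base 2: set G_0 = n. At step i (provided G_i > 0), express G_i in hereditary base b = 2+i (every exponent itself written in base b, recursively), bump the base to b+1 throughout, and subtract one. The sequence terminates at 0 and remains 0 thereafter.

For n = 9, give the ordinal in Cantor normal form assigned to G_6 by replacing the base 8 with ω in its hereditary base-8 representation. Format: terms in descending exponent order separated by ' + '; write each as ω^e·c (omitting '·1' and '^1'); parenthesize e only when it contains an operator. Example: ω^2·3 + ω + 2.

ω^ω·3 + ω^3·3 + ω^2·3 + ω·2 + 7

base 2: 9 = 2^(2 + 1) + 1; at 3: 3^(3 + 1) + 1 = 82; next = 81
base 3: 81 = 3^(3 + 1); at 4: 4^(4 + 1) = 1024; next = 1023
base 4: 1023 = 3·4^4 + 3·4^3 + 3·4^2 + 3·4 + 3; at 5: 3·5^5 + 3·5^3 + 3·5^2 + 3·5 + 3 = 9843; next = 9842
base 5: 9842 = 3·5^5 + 3·5^3 + 3·5^2 + 3·5 + 2; at 6: 3·6^6 + 3·6^3 + 3·6^2 + 3·6 + 2 = 140744; next = 140743
base 6: 140743 = 3·6^6 + 3·6^3 + 3·6^2 + 3·6 + 1; at 7: 3·7^7 + 3·7^3 + 3·7^2 + 3·7 + 1 = 2471827; next = 2471826
base 7: 2471826 = 3·7^7 + 3·7^3 + 3·7^2 + 3·7; at 8: 3·8^8 + 3·8^3 + 3·8^2 + 3·8 = 50333400; next = 50333399
base 8: 50333399 = 3·8^8 + 3·8^3 + 3·8^2 + 2·8 + 7; at 9: 3·9^9 + 3·9^3 + 3·9^2 + 2·9 + 7 = 1162263922; next = 1162263921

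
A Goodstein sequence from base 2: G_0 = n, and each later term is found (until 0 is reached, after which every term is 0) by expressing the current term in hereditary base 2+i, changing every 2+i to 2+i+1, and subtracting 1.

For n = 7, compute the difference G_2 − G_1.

229

(0) 7|_2 = 2^2 + 2 + 1 ↦ 3^3 + 3 + 1|_3 = 31 ⇒ 30
(1) 30|_3 = 3^3 + 3 ↦ 4^4 + 4|_4 = 260 ⇒ 259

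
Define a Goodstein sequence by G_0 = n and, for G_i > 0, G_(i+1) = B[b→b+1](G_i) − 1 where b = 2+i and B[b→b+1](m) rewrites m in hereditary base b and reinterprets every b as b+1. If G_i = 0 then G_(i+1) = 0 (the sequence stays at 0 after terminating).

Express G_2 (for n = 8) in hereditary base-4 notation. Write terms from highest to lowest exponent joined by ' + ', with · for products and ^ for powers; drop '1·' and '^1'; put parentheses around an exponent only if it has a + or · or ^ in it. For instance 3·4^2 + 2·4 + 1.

G_0=8  [base 2] 2^(2 + 1)  →[2↦3]→  3^(3 + 1) = 81  −1 ⇒ G_1=80
G_1=80  [base 3] 2·3^3 + 2·3^2 + 2·3 + 2  →[3↦4]→  2·4^4 + 2·4^2 + 2·4 + 2 = 554  −1 ⇒ G_2=553
G_2=553  [base 4] 2·4^4 + 2·4^2 + 2·4 + 1  →[4↦5]→  2·5^5 + 2·5^2 + 2·5 + 1 = 6311  −1 ⇒ G_3=6310

2·4^4 + 2·4^2 + 2·4 + 1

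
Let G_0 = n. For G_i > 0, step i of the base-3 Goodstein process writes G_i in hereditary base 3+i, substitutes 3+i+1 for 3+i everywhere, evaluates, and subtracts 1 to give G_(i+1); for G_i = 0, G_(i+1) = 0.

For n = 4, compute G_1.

base 3: 4 = 3 + 1; at 4: 4 + 1 = 5; next = 4
base 4: 4 = 4; at 5: 5 = 5; next = 4

4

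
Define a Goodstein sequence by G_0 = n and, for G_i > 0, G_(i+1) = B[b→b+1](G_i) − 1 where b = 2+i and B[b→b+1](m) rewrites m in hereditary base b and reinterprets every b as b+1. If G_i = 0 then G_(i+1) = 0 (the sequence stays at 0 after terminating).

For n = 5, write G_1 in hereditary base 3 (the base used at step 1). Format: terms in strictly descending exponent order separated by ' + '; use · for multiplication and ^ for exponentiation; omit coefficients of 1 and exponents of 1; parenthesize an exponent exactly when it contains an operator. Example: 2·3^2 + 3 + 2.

3^3

[0] 5 ≡ 2^2 + 1 (base 2). Lift 3: 28. −1: 27.
[1] 27 ≡ 3^3 (base 3). Lift 4: 256. −1: 255.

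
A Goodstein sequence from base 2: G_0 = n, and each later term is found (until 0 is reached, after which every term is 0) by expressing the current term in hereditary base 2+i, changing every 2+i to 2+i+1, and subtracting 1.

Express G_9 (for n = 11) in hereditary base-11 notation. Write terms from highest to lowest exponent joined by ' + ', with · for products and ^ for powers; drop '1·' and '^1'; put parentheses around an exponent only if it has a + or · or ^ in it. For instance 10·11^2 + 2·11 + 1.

7·11^11 + 7·11^7 + 7·11^6 + 7·11^5 + 7·11^4 + 7·11^3 + 7·11^2 + 7·11 + 4

i=0: 11 = 2^(2 + 1) + 2 + 1 (b=2); 2→3: 3^(3 + 1) + 3 + 1 = 85; 85−1 = 84
i=1: 84 = 3^(3 + 1) + 3 (b=3); 3→4: 4^(4 + 1) + 4 = 1028; 1028−1 = 1027
i=2: 1027 = 4^(4 + 1) + 3 (b=4); 4→5: 5^(5 + 1) + 3 = 15628; 15628−1 = 15627
i=3: 15627 = 5^(5 + 1) + 2 (b=5); 5→6: 6^(6 + 1) + 2 = 279938; 279938−1 = 279937
i=4: 279937 = 6^(6 + 1) + 1 (b=6); 6→7: 7^(7 + 1) + 1 = 5764802; 5764802−1 = 5764801
i=5: 5764801 = 7^(7 + 1) (b=7); 7→8: 8^(8 + 1) = 134217728; 134217728−1 = 134217727
i=6: 134217727 = 7·8^8 + 7·8^7 + 7·8^6 + 7·8^5 + 7·8^4 + 7·8^3 + 7·8^2 + 7·8 + 7 (b=8); 8→9: 7·9^9 + 7·9^7 + 7·9^6 + 7·9^5 + 7·9^4 + 7·9^3 + 7·9^2 + 7·9 + 7 = 2749609303; 2749609303−1 = 2749609302
i=7: 2749609302 = 7·9^9 + 7·9^7 + 7·9^6 + 7·9^5 + 7·9^4 + 7·9^3 + 7·9^2 + 7·9 + 6 (b=9); 9→10: 7·10^10 + 7·10^7 + 7·10^6 + 7·10^5 + 7·10^4 + 7·10^3 + 7·10^2 + 7·10 + 6 = 70077777776; 70077777776−1 = 70077777775
i=8: 70077777775 = 7·10^10 + 7·10^7 + 7·10^6 + 7·10^5 + 7·10^4 + 7·10^3 + 7·10^2 + 7·10 + 5 (b=10); 10→11: 7·11^11 + 7·11^7 + 7·11^6 + 7·11^5 + 7·11^4 + 7·11^3 + 7·11^2 + 7·11 + 5 = 1997331745491; 1997331745491−1 = 1997331745490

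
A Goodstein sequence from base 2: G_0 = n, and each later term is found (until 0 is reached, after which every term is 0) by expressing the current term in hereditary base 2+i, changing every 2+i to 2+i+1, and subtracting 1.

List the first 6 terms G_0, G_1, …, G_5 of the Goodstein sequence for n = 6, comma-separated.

6, 29, 257, 3125, 46655, 98039

G_0=6  [base 2] 2^2 + 2  →[2↦3]→  3^3 + 3 = 30  −1 ⇒ G_1=29
G_1=29  [base 3] 3^3 + 2  →[3↦4]→  4^4 + 2 = 258  −1 ⇒ G_2=257
G_2=257  [base 4] 4^4 + 1  →[4↦5]→  5^5 + 1 = 3126  −1 ⇒ G_3=3125
G_3=3125  [base 5] 5^5  →[5↦6]→  6^6 = 46656  −1 ⇒ G_4=46655
G_4=46655  [base 6] 5·6^5 + 5·6^4 + 5·6^3 + 5·6^2 + 5·6 + 5  →[6↦7]→  5·7^5 + 5·7^4 + 5·7^3 + 5·7^2 + 5·7 + 5 = 98040  −1 ⇒ G_5=98039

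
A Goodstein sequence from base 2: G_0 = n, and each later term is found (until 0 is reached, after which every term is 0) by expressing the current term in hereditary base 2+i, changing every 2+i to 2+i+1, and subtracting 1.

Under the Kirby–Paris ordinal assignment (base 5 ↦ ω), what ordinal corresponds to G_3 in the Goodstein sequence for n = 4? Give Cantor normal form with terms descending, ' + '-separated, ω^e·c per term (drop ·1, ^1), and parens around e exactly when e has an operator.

ω^2·2 + ω·2

G_0=4  [base 2] 2^2  →[2↦3]→  3^3 = 27  −1 ⇒ G_1=26
G_1=26  [base 3] 2·3^2 + 2·3 + 2  →[3↦4]→  2·4^2 + 2·4 + 2 = 42  −1 ⇒ G_2=41
G_2=41  [base 4] 2·4^2 + 2·4 + 1  →[4↦5]→  2·5^2 + 2·5 + 1 = 61  −1 ⇒ G_3=60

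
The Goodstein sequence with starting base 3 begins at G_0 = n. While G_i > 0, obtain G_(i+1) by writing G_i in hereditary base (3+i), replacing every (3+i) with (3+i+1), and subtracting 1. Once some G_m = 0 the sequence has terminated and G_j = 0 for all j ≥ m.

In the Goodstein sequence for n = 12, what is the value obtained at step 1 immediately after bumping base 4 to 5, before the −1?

28

G_0=12  [base 3] 3^2 + 3  →[3↦4]→  4^2 + 4 = 20  −1 ⇒ G_1=19
G_1=19  [base 4] 4^2 + 3  →[4↦5]→  5^2 + 3 = 28  −1 ⇒ G_2=27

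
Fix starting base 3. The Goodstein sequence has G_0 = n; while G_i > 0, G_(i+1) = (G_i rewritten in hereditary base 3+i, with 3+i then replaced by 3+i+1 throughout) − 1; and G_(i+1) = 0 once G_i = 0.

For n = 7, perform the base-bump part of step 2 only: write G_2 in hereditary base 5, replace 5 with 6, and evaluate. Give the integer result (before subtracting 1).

[0] 7 ≡ 2·3 + 1 (base 3). Lift 4: 9. −1: 8.
[1] 8 ≡ 2·4 (base 4). Lift 5: 10. −1: 9.
[2] 9 ≡ 5 + 4 (base 5). Lift 6: 10. −1: 9.

10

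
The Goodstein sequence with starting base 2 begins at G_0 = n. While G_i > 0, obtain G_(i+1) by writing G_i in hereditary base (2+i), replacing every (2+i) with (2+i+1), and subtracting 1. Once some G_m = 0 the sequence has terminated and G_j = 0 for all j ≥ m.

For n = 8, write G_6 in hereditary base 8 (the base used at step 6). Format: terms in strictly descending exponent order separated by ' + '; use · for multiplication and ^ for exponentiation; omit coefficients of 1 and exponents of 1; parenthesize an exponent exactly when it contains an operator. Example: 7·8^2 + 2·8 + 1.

8 —HB2→ 2^(2 + 1) —bump→ 3^(3 + 1) = 81 —(−1)→ 80
80 —HB3→ 2·3^3 + 2·3^2 + 2·3 + 2 —bump→ 2·4^4 + 2·4^2 + 2·4 + 2 = 554 —(−1)→ 553
553 —HB4→ 2·4^4 + 2·4^2 + 2·4 + 1 —bump→ 2·5^5 + 2·5^2 + 2·5 + 1 = 6311 —(−1)→ 6310
6310 —HB5→ 2·5^5 + 2·5^2 + 2·5 —bump→ 2·6^6 + 2·6^2 + 2·6 = 93396 —(−1)→ 93395
93395 —HB6→ 2·6^6 + 2·6^2 + 6 + 5 —bump→ 2·7^7 + 2·7^2 + 7 + 5 = 1647196 —(−1)→ 1647195
1647195 —HB7→ 2·7^7 + 2·7^2 + 7 + 4 —bump→ 2·8^8 + 2·8^2 + 8 + 4 = 33554572 —(−1)→ 33554571

2·8^8 + 2·8^2 + 8 + 3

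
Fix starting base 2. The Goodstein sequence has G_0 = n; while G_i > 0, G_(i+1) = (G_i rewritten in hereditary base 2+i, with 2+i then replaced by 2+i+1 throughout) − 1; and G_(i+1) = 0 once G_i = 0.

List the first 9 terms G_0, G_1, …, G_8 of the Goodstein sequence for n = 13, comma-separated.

13 —HB2→ 2^(2 + 1) + 2^2 + 1 —bump→ 3^(3 + 1) + 3^3 + 1 = 109 —(−1)→ 108
108 —HB3→ 3^(3 + 1) + 3^3 —bump→ 4^(4 + 1) + 4^4 = 1280 —(−1)→ 1279
1279 —HB4→ 4^(4 + 1) + 3·4^3 + 3·4^2 + 3·4 + 3 —bump→ 5^(5 + 1) + 3·5^3 + 3·5^2 + 3·5 + 3 = 16093 —(−1)→ 16092
16092 —HB5→ 5^(5 + 1) + 3·5^3 + 3·5^2 + 3·5 + 2 —bump→ 6^(6 + 1) + 3·6^3 + 3·6^2 + 3·6 + 2 = 280712 —(−1)→ 280711
280711 —HB6→ 6^(6 + 1) + 3·6^3 + 3·6^2 + 3·6 + 1 —bump→ 7^(7 + 1) + 3·7^3 + 3·7^2 + 3·7 + 1 = 5765999 —(−1)→ 5765998
5765998 —HB7→ 7^(7 + 1) + 3·7^3 + 3·7^2 + 3·7 —bump→ 8^(8 + 1) + 3·8^3 + 3·8^2 + 3·8 = 134219480 —(−1)→ 134219479
134219479 —HB8→ 8^(8 + 1) + 3·8^3 + 3·8^2 + 2·8 + 7 —bump→ 9^(9 + 1) + 3·9^3 + 3·9^2 + 2·9 + 7 = 3486786856 —(−1)→ 3486786855
3486786855 —HB9→ 9^(9 + 1) + 3·9^3 + 3·9^2 + 2·9 + 6 —bump→ 10^(10 + 1) + 3·10^3 + 3·10^2 + 2·10 + 6 = 100000003326 —(−1)→ 100000003325

13, 108, 1279, 16092, 280711, 5765998, 134219479, 3486786855, 100000003325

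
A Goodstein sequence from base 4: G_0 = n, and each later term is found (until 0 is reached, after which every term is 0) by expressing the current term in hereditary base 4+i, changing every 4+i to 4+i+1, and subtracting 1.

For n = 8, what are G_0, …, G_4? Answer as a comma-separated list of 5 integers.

i=0: 8 = 2·4 (b=4); 4→5: 2·5 = 10; 10−1 = 9
i=1: 9 = 5 + 4 (b=5); 5→6: 6 + 4 = 10; 10−1 = 9
i=2: 9 = 6 + 3 (b=6); 6→7: 7 + 3 = 10; 10−1 = 9
i=3: 9 = 7 + 2 (b=7); 7→8: 8 + 2 = 10; 10−1 = 9

8, 9, 9, 9, 9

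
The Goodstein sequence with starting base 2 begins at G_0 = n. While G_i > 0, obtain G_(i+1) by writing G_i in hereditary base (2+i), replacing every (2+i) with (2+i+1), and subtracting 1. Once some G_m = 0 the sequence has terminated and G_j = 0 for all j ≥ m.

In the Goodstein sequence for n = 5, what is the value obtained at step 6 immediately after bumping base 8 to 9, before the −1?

G_0=5  [base 2] 2^2 + 1  →[2↦3]→  3^3 + 1 = 28  −1 ⇒ G_1=27
G_1=27  [base 3] 3^3  →[3↦4]→  4^4 = 256  −1 ⇒ G_2=255
G_2=255  [base 4] 3·4^3 + 3·4^2 + 3·4 + 3  →[4↦5]→  3·5^3 + 3·5^2 + 3·5 + 3 = 468  −1 ⇒ G_3=467
G_3=467  [base 5] 3·5^3 + 3·5^2 + 3·5 + 2  →[5↦6]→  3·6^3 + 3·6^2 + 3·6 + 2 = 776  −1 ⇒ G_4=775
G_4=775  [base 6] 3·6^3 + 3·6^2 + 3·6 + 1  →[6↦7]→  3·7^3 + 3·7^2 + 3·7 + 1 = 1198  −1 ⇒ G_5=1197
G_5=1197  [base 7] 3·7^3 + 3·7^2 + 3·7  →[7↦8]→  3·8^3 + 3·8^2 + 3·8 = 1752  −1 ⇒ G_6=1751
G_6=1751  [base 8] 3·8^3 + 3·8^2 + 2·8 + 7  →[8↦9]→  3·9^3 + 3·9^2 + 2·9 + 7 = 2455  −1 ⇒ G_7=2454

2455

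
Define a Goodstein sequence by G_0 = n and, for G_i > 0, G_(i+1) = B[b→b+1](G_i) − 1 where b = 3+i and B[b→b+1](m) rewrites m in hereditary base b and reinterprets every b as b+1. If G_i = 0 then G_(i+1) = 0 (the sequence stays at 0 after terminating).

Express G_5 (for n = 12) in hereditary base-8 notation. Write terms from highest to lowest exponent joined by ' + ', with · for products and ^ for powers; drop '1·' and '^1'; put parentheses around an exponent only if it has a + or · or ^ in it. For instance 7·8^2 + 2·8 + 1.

7·8 + 7

G_0=12  [base 3] 3^2 + 3  →[3↦4]→  4^2 + 4 = 20  −1 ⇒ G_1=19
G_1=19  [base 4] 4^2 + 3  →[4↦5]→  5^2 + 3 = 28  −1 ⇒ G_2=27
G_2=27  [base 5] 5^2 + 2  →[5↦6]→  6^2 + 2 = 38  −1 ⇒ G_3=37
G_3=37  [base 6] 6^2 + 1  →[6↦7]→  7^2 + 1 = 50  −1 ⇒ G_4=49
G_4=49  [base 7] 7^2  →[7↦8]→  8^2 = 64  −1 ⇒ G_5=63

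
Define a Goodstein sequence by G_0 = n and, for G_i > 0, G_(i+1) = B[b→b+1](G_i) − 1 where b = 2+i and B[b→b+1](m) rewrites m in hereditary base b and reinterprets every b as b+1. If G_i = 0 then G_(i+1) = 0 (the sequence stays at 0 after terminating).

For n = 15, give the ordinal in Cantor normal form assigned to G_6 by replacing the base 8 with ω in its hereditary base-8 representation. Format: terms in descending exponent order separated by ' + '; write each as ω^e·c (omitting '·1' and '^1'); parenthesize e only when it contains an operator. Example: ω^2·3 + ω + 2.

(0) 15|_2 = 2^(2 + 1) + 2^2 + 2 + 1 ↦ 3^(3 + 1) + 3^3 + 3 + 1|_3 = 112 ⇒ 111
(1) 111|_3 = 3^(3 + 1) + 3^3 + 3 ↦ 4^(4 + 1) + 4^4 + 4|_4 = 1284 ⇒ 1283
(2) 1283|_4 = 4^(4 + 1) + 4^4 + 3 ↦ 5^(5 + 1) + 5^5 + 3|_5 = 18753 ⇒ 18752
(3) 18752|_5 = 5^(5 + 1) + 5^5 + 2 ↦ 6^(6 + 1) + 6^6 + 2|_6 = 326594 ⇒ 326593
(4) 326593|_6 = 6^(6 + 1) + 6^6 + 1 ↦ 7^(7 + 1) + 7^7 + 1|_7 = 6588345 ⇒ 6588344
(5) 6588344|_7 = 7^(7 + 1) + 7^7 ↦ 8^(8 + 1) + 8^8|_8 = 150994944 ⇒ 150994943
(6) 150994943|_8 = 8^(8 + 1) + 7·8^7 + 7·8^6 + 7·8^5 + 7·8^4 + 7·8^3 + 7·8^2 + 7·8 + 7 ↦ 9^(9 + 1) + 7·9^7 + 7·9^6 + 7·9^5 + 7·9^4 + 7·9^3 + 7·9^2 + 7·9 + 7|_9 = 3524450281 ⇒ 3524450280

ω^(ω + 1) + ω^7·7 + ω^6·7 + ω^5·7 + ω^4·7 + ω^3·7 + ω^2·7 + ω·7 + 7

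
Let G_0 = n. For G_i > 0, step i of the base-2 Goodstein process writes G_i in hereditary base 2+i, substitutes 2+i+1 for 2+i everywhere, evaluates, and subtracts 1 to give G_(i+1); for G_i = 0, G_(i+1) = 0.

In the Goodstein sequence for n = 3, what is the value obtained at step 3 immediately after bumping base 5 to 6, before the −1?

2

3 —HB2→ 2 + 1 —bump→ 3 + 1 = 4 —(−1)→ 3
3 —HB3→ 3 —bump→ 4 = 4 —(−1)→ 3
3 —HB4→ 3 —bump→ 3 = 3 —(−1)→ 2
2 —HB5→ 2 —bump→ 2 = 2 —(−1)→ 1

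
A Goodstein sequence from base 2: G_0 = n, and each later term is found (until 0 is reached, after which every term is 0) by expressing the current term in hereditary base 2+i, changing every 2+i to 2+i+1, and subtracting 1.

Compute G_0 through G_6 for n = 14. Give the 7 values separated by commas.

14, 110, 1281, 18750, 326591, 5862840, 134404971

base 2: 14 = 2^(2 + 1) + 2^2 + 2; at 3: 3^(3 + 1) + 3^3 + 3 = 111; next = 110
base 3: 110 = 3^(3 + 1) + 3^3 + 2; at 4: 4^(4 + 1) + 4^4 + 2 = 1282; next = 1281
base 4: 1281 = 4^(4 + 1) + 4^4 + 1; at 5: 5^(5 + 1) + 5^5 + 1 = 18751; next = 18750
base 5: 18750 = 5^(5 + 1) + 5^5; at 6: 6^(6 + 1) + 6^6 = 326592; next = 326591
base 6: 326591 = 6^(6 + 1) + 5·6^5 + 5·6^4 + 5·6^3 + 5·6^2 + 5·6 + 5; at 7: 7^(7 + 1) + 5·7^5 + 5·7^4 + 5·7^3 + 5·7^2 + 5·7 + 5 = 5862841; next = 5862840
base 7: 5862840 = 7^(7 + 1) + 5·7^5 + 5·7^4 + 5·7^3 + 5·7^2 + 5·7 + 4; at 8: 8^(8 + 1) + 5·8^5 + 5·8^4 + 5·8^3 + 5·8^2 + 5·8 + 4 = 134404972; next = 134404971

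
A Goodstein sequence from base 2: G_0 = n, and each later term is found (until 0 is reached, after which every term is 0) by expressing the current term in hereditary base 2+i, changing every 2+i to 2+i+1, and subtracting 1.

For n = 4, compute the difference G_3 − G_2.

19

G_0=4  [base 2] 2^2  →[2↦3]→  3^3 = 27  −1 ⇒ G_1=26
G_1=26  [base 3] 2·3^2 + 2·3 + 2  →[3↦4]→  2·4^2 + 2·4 + 2 = 42  −1 ⇒ G_2=41
G_2=41  [base 4] 2·4^2 + 2·4 + 1  →[4↦5]→  2·5^2 + 2·5 + 1 = 61  −1 ⇒ G_3=60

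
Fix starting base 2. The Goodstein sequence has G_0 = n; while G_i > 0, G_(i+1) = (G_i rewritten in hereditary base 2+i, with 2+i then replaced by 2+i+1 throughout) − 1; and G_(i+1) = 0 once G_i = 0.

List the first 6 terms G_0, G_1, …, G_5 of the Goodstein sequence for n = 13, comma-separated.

13 —HB2→ 2^(2 + 1) + 2^2 + 1 —bump→ 3^(3 + 1) + 3^3 + 1 = 109 —(−1)→ 108
108 —HB3→ 3^(3 + 1) + 3^3 —bump→ 4^(4 + 1) + 4^4 = 1280 —(−1)→ 1279
1279 —HB4→ 4^(4 + 1) + 3·4^3 + 3·4^2 + 3·4 + 3 —bump→ 5^(5 + 1) + 3·5^3 + 3·5^2 + 3·5 + 3 = 16093 —(−1)→ 16092
16092 —HB5→ 5^(5 + 1) + 3·5^3 + 3·5^2 + 3·5 + 2 —bump→ 6^(6 + 1) + 3·6^3 + 3·6^2 + 3·6 + 2 = 280712 —(−1)→ 280711
280711 —HB6→ 6^(6 + 1) + 3·6^3 + 3·6^2 + 3·6 + 1 —bump→ 7^(7 + 1) + 3·7^3 + 3·7^2 + 3·7 + 1 = 5765999 —(−1)→ 5765998

13, 108, 1279, 16092, 280711, 5765998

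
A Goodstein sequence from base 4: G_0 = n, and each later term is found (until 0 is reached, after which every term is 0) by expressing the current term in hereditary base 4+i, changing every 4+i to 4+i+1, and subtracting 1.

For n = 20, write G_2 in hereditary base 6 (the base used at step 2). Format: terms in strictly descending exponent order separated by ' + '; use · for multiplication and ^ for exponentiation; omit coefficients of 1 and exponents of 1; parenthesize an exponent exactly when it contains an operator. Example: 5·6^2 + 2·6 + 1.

G_0 = 20. HB_4(20) = 4^2 + 4. Bump = 30. G_1 = 29.
G_1 = 29. HB_5(29) = 5^2 + 4. Bump = 40. G_2 = 39.
G_2 = 39. HB_6(39) = 6^2 + 3. Bump = 52. G_3 = 51.

6^2 + 3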